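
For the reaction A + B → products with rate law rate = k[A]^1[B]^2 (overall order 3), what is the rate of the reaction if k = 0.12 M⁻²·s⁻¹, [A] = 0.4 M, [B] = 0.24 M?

0.002765 M/s

Step 1: The rate law is rate = k[A]^1[B]^2, overall order = 1+2 = 3
Step 2: Substitute values: rate = 0.12 × (0.4)^1 × (0.24)^2
Step 3: rate = 0.12 × 0.4 × 0.0576 = 0.0027648 M/s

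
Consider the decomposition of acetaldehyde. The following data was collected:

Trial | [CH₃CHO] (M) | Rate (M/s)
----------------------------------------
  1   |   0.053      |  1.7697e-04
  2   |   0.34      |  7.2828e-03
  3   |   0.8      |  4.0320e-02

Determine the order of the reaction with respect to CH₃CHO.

second order (2)

Step 1: Compare trials to find order n where rate₂/rate₁ = ([CH₃CHO]₂/[CH₃CHO]₁)^n
Step 2: rate₂/rate₁ = 7.2828e-03/1.7697e-04 = 41.15
Step 3: [CH₃CHO]₂/[CH₃CHO]₁ = 0.34/0.053 = 6.415
Step 4: n = ln(41.15)/ln(6.415) = 2.00 ≈ 2
Step 5: The reaction is second order in CH₃CHO.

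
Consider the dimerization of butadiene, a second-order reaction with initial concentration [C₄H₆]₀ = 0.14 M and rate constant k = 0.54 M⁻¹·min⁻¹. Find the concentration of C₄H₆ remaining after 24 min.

0.04974 M

Step 1: For a second-order reaction: 1/[C₄H₆] = 1/[C₄H₆]₀ + kt
Step 2: 1/[C₄H₆] = 1/0.14 + 0.54 × 24
Step 3: 1/[C₄H₆] = 7.143 + 12.96 = 20.1
Step 4: [C₄H₆] = 1/20.1 = 0.04974 M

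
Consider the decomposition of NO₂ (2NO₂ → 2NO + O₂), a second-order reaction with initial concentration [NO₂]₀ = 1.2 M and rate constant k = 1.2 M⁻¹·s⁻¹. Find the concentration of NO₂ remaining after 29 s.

0.02806 M

Step 1: For a second-order reaction: 1/[NO₂] = 1/[NO₂]₀ + kt
Step 2: 1/[NO₂] = 1/1.2 + 1.2 × 29
Step 3: 1/[NO₂] = 0.8333 + 34.8 = 35.63
Step 4: [NO₂] = 1/35.63 = 0.02806 M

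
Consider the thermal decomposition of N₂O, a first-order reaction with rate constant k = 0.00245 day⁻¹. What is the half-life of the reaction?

282.9 day

Step 1: For a first-order reaction, t₁/₂ = ln(2)/k
Step 2: t₁/₂ = ln(2)/0.00245
Step 3: t₁/₂ = 0.6931/0.00245 = 282.9 day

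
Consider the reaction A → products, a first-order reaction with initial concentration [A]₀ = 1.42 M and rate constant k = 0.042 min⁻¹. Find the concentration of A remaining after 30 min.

0.4028 M

Step 1: For a first-order reaction: [A] = [A]₀ × e^(-kt)
Step 2: [A] = 1.42 × e^(-0.042 × 30)
Step 3: [A] = 1.42 × e^(-1.26)
Step 4: [A] = 1.42 × 0.283654 = 0.4028 M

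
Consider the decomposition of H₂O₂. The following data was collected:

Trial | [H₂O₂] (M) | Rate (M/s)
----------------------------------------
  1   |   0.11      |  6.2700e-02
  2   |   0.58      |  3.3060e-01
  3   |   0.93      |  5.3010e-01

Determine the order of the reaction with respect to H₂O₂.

first order (1)

Step 1: Compare trials to find order n where rate₂/rate₁ = ([H₂O₂]₂/[H₂O₂]₁)^n
Step 2: rate₂/rate₁ = 3.3060e-01/6.2700e-02 = 5.273
Step 3: [H₂O₂]₂/[H₂O₂]₁ = 0.58/0.11 = 5.273
Step 4: n = ln(5.273)/ln(5.273) = 1.00 ≈ 1
Step 5: The reaction is first order in H₂O₂.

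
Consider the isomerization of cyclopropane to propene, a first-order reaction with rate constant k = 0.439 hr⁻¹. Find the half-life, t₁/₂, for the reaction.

1.579 hr

Step 1: For a first-order reaction, t₁/₂ = ln(2)/k
Step 2: t₁/₂ = ln(2)/0.439
Step 3: t₁/₂ = 0.6931/0.439 = 1.579 hr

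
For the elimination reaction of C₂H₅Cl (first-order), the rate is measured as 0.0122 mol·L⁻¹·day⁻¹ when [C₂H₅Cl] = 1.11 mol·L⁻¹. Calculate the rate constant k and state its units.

0.01099 day⁻¹

Step 1: rate = k[C₂H₅Cl]^1, so k = rate / [C₂H₅Cl]^1.
Step 2: k = 0.0122 / (1.11)^1 = 0.0122 / 1.11.
Step 3: k = 0.01099 day⁻¹.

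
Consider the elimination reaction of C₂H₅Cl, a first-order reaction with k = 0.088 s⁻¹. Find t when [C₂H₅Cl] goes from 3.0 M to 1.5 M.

7.877 s

Step 1: For first-order: t = ln([C₂H₅Cl]₀/[C₂H₅Cl])/k
Step 2: t = ln(3.0/1.5)/0.088
Step 3: t = ln(2)/0.088
Step 4: t = 0.6931/0.088 = 7.877 s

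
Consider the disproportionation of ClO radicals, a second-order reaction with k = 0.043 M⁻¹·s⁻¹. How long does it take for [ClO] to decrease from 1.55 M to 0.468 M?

34.69 s

Step 1: For second-order: t = (1/[ClO] - 1/[ClO]₀)/k
Step 2: t = (1/0.468 - 1/1.55)/0.043
Step 3: t = (2.137 - 0.6452)/0.043
Step 4: t = 1.492/0.043 = 34.69 s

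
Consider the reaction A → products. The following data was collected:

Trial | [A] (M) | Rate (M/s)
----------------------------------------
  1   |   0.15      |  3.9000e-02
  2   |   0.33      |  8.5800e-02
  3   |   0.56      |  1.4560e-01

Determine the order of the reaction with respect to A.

first order (1)

Step 1: Compare trials to find order n where rate₂/rate₁ = ([A]₂/[A]₁)^n
Step 2: rate₂/rate₁ = 8.5800e-02/3.9000e-02 = 2.2
Step 3: [A]₂/[A]₁ = 0.33/0.15 = 2.2
Step 4: n = ln(2.2)/ln(2.2) = 1.00 ≈ 1
Step 5: The reaction is first order in A.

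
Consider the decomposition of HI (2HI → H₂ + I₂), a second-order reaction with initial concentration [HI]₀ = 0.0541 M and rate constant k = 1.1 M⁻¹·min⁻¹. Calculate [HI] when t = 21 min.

0.02405 M

Step 1: For a second-order reaction: 1/[HI] = 1/[HI]₀ + kt
Step 2: 1/[HI] = 1/0.0541 + 1.1 × 21
Step 3: 1/[HI] = 18.48 + 23.1 = 41.58
Step 4: [HI] = 1/41.58 = 0.02405 M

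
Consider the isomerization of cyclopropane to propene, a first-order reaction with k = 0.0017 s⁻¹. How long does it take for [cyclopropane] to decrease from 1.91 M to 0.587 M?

694 s

Step 1: For first-order: t = ln([cyclopropane]₀/[cyclopropane])/k
Step 2: t = ln(1.91/0.587)/0.0017
Step 3: t = ln(3.254)/0.0017
Step 4: t = 1.18/0.0017 = 694 s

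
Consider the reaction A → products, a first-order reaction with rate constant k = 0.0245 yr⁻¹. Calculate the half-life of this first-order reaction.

28.29 yr

Step 1: For a first-order reaction, t₁/₂ = ln(2)/k
Step 2: t₁/₂ = ln(2)/0.0245
Step 3: t₁/₂ = 0.6931/0.0245 = 28.29 yr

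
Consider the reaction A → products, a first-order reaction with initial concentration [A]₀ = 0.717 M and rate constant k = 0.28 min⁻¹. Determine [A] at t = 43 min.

4.233e-06 M

Step 1: For a first-order reaction: [A] = [A]₀ × e^(-kt)
Step 2: [A] = 0.717 × e^(-0.28 × 43)
Step 3: [A] = 0.717 × e^(-12.04)
Step 4: [A] = 0.717 × 5.90329e-06 = 4.233e-06 M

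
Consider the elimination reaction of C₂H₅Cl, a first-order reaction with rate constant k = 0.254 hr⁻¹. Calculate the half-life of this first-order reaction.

2.729 hr

Step 1: For a first-order reaction, t₁/₂ = ln(2)/k
Step 2: t₁/₂ = ln(2)/0.254
Step 3: t₁/₂ = 0.6931/0.254 = 2.729 hr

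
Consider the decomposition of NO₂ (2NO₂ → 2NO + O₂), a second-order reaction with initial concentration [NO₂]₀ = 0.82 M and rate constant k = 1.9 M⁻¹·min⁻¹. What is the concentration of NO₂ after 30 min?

0.01718 M

Step 1: For a second-order reaction: 1/[NO₂] = 1/[NO₂]₀ + kt
Step 2: 1/[NO₂] = 1/0.82 + 1.9 × 30
Step 3: 1/[NO₂] = 1.22 + 57 = 58.22
Step 4: [NO₂] = 1/58.22 = 0.01718 M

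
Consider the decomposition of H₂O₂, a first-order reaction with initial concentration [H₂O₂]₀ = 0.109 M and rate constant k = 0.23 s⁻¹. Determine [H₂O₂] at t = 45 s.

3.487e-06 M

Step 1: For a first-order reaction: [H₂O₂] = [H₂O₂]₀ × e^(-kt)
Step 2: [H₂O₂] = 0.109 × e^(-0.23 × 45)
Step 3: [H₂O₂] = 0.109 × e^(-10.35)
Step 4: [H₂O₂] = 0.109 × 3.19928e-05 = 3.487e-06 M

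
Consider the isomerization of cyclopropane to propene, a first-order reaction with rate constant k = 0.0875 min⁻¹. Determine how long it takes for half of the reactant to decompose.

7.922 min

Step 1: For a first-order reaction, t₁/₂ = ln(2)/k
Step 2: t₁/₂ = ln(2)/0.0875
Step 3: t₁/₂ = 0.6931/0.0875 = 7.922 min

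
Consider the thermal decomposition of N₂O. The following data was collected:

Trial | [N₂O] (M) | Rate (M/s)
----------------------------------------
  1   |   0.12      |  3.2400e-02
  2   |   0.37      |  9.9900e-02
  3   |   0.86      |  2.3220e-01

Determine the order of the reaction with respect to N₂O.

first order (1)

Step 1: Compare trials to find order n where rate₂/rate₁ = ([N₂O]₂/[N₂O]₁)^n
Step 2: rate₂/rate₁ = 9.9900e-02/3.2400e-02 = 3.083
Step 3: [N₂O]₂/[N₂O]₁ = 0.37/0.12 = 3.083
Step 4: n = ln(3.083)/ln(3.083) = 1.00 ≈ 1
Step 5: The reaction is first order in N₂O.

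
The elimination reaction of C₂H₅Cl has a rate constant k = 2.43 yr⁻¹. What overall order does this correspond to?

first order (1)

Step 1: The units of k for an nth-order reaction are (concentration)^(1-n)·(time)⁻¹.
Step 2: Here k has units yr⁻¹, so the concentration exponent is 0.
Step 3: 1 - n = 0 ⇒ n = 1. The reaction is first order.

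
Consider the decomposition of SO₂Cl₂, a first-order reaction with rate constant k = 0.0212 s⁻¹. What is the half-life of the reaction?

32.7 s

Step 1: For a first-order reaction, t₁/₂ = ln(2)/k
Step 2: t₁/₂ = ln(2)/0.0212
Step 3: t₁/₂ = 0.6931/0.0212 = 32.7 s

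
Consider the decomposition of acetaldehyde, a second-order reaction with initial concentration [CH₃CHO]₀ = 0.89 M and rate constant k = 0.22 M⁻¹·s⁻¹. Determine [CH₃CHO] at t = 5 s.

0.4497 M

Step 1: For a second-order reaction: 1/[CH₃CHO] = 1/[CH₃CHO]₀ + kt
Step 2: 1/[CH₃CHO] = 1/0.89 + 0.22 × 5
Step 3: 1/[CH₃CHO] = 1.124 + 1.1 = 2.224
Step 4: [CH₃CHO] = 1/2.224 = 0.4497 M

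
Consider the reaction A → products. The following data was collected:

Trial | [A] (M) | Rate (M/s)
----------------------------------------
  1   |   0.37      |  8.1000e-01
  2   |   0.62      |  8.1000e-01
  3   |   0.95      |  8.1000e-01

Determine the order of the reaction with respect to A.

zeroth order (0)

Step 1: Compare trials - when concentration changes, rate stays constant.
Step 2: rate₂/rate₁ = 8.1000e-01/8.1000e-01 = 1
Step 3: [A]₂/[A]₁ = 0.62/0.37 = 1.676
Step 4: Since rate ratio ≈ (conc ratio)^0, the reaction is zeroth order.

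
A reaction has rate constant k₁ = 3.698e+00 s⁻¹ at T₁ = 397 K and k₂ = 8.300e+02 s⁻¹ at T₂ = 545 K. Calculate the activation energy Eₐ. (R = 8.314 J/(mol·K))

65.8 kJ/mol

Step 1: Use the two-temperature Arrhenius form: ln(k₂/k₁) = -Eₐ/R × (1/T₂ - 1/T₁)
Step 2: ln(k₂/k₁) = ln(8.300e+02/3.698e+00) = ln(224.446) = 5.41363
Step 3: 1/T₂ - 1/T₁ = 1/545 - 1/397 = -6.840293e-04 K⁻¹
Step 4: Eₐ = -R × ln(k₂/k₁) / (1/T₂ - 1/T₁) = -8.314 × 5.41363 / -6.840293e-04
Step 5: Eₐ = 6.5800e+04 J/mol = 65.8 kJ/mol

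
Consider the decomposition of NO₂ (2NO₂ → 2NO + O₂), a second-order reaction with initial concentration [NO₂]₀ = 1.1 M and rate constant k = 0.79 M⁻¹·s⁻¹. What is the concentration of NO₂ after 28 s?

0.04342 M

Step 1: For a second-order reaction: 1/[NO₂] = 1/[NO₂]₀ + kt
Step 2: 1/[NO₂] = 1/1.1 + 0.79 × 28
Step 3: 1/[NO₂] = 0.9091 + 22.12 = 23.03
Step 4: [NO₂] = 1/23.03 = 0.04342 M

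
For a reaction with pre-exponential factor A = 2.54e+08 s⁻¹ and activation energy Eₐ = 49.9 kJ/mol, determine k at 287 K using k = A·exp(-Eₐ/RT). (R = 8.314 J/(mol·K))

2.10e-01 s⁻¹

Step 1: Use the Arrhenius equation: k = A × exp(-Eₐ/RT)
Step 2: Convert Eₐ to J/mol: 49.9 kJ/mol = 49900 J/mol
Step 3: Calculate the exponent: -Eₐ/(RT) = -49900/(8.314 × 287) = -20.91263
Step 4: k = 2.54e+08 × exp(-20.91263)
Step 5: k = 2.54e+08 × 8.27485e-10 = 2.1018e-01 s⁻¹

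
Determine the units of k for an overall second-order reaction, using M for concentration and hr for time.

M⁻¹·hr⁻¹

Step 1: For overall order n, rate = k × (concentration)^n.
Step 2: Rate has units M·hr⁻¹; concentration term has units M^2.
Step 3: k = rate / (concentration)^n, so units of k = M^(1-2)·hr⁻¹ = M⁻¹·hr⁻¹.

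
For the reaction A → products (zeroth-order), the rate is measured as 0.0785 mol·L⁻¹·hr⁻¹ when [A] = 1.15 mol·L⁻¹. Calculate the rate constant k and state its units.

0.0785 mol·L⁻¹·hr⁻¹

Step 1: For a zeroth-order reaction, rate = k (independent of concentration).
Step 2: k = rate = 0.0785 mol·L⁻¹·hr⁻¹.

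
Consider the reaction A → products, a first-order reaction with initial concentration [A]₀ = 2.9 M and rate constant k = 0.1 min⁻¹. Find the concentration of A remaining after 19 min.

0.4337 M

Step 1: For a first-order reaction: [A] = [A]₀ × e^(-kt)
Step 2: [A] = 2.9 × e^(-0.1 × 19)
Step 3: [A] = 2.9 × e^(-1.9)
Step 4: [A] = 2.9 × 0.149569 = 0.4337 M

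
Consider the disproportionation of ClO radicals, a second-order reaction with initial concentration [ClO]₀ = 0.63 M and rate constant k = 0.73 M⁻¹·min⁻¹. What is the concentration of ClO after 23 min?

0.05441 M

Step 1: For a second-order reaction: 1/[ClO] = 1/[ClO]₀ + kt
Step 2: 1/[ClO] = 1/0.63 + 0.73 × 23
Step 3: 1/[ClO] = 1.587 + 16.79 = 18.38
Step 4: [ClO] = 1/18.38 = 0.05441 M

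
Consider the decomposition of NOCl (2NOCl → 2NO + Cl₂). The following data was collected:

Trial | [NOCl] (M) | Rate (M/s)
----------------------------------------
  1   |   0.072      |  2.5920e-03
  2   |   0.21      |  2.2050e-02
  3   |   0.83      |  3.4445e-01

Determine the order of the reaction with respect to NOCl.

second order (2)

Step 1: Compare trials to find order n where rate₂/rate₁ = ([NOCl]₂/[NOCl]₁)^n
Step 2: rate₂/rate₁ = 2.2050e-02/2.5920e-03 = 8.507
Step 3: [NOCl]₂/[NOCl]₁ = 0.21/0.072 = 2.917
Step 4: n = ln(8.507)/ln(2.917) = 2.00 ≈ 2
Step 5: The reaction is second order in NOCl.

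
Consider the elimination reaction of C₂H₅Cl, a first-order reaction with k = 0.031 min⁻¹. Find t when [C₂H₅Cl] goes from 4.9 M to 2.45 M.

22.36 min

Step 1: For first-order: t = ln([C₂H₅Cl]₀/[C₂H₅Cl])/k
Step 2: t = ln(4.9/2.45)/0.031
Step 3: t = ln(2)/0.031
Step 4: t = 0.6931/0.031 = 22.36 min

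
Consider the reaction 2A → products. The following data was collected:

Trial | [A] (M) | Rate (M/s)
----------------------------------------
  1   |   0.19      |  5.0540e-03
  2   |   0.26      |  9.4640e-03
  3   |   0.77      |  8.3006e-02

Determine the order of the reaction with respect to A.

second order (2)

Step 1: Compare trials to find order n where rate₂/rate₁ = ([A]₂/[A]₁)^n
Step 2: rate₂/rate₁ = 9.4640e-03/5.0540e-03 = 1.873
Step 3: [A]₂/[A]₁ = 0.26/0.19 = 1.368
Step 4: n = ln(1.873)/ln(1.368) = 2.00 ≈ 2
Step 5: The reaction is second order in A.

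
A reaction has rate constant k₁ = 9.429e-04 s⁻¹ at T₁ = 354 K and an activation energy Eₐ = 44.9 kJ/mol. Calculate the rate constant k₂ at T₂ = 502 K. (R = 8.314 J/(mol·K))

8.468e-02 s⁻¹

Step 1: Use the two-temperature Arrhenius form: ln(k₂/k₁) = -Eₐ/R × (1/T₂ - 1/T₁)
Step 2: Convert Eₐ to J/mol: 44.9 kJ/mol = 44900 J/mol
Step 3: 1/T₂ - 1/T₁ = 1/502 - 1/354 = -8.328269e-04 K⁻¹
Step 4: ln(k₂/k₁) = -44900/8.314 × -8.328269e-04 = 4.49771
Step 5: k₂ = k₁ × exp(4.49771) = 9.429e-04 × 8.98112e+01 = 8.468e-02 s⁻¹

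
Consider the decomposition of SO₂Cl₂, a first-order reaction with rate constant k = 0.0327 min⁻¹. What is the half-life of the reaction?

21.2 min

Step 1: For a first-order reaction, t₁/₂ = ln(2)/k
Step 2: t₁/₂ = ln(2)/0.0327
Step 3: t₁/₂ = 0.6931/0.0327 = 21.2 min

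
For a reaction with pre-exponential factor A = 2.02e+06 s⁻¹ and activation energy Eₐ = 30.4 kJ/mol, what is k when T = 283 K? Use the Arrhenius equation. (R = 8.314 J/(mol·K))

4.94e+00 s⁻¹

Step 1: Use the Arrhenius equation: k = A × exp(-Eₐ/RT)
Step 2: Convert Eₐ to J/mol: 30.4 kJ/mol = 30400 J/mol
Step 3: Calculate the exponent: -Eₐ/(RT) = -30400/(8.314 × 283) = -12.92043
Step 4: k = 2.02e+06 × exp(-12.92043)
Step 5: k = 2.02e+06 × 2.44753e-06 = 4.9440e+00 s⁻¹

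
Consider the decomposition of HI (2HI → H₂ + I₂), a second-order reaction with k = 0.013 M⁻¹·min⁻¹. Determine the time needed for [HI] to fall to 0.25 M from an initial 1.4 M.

252.7 min

Step 1: For second-order: t = (1/[HI] - 1/[HI]₀)/k
Step 2: t = (1/0.25 - 1/1.4)/0.013
Step 3: t = (4 - 0.7143)/0.013
Step 4: t = 3.286/0.013 = 252.7 min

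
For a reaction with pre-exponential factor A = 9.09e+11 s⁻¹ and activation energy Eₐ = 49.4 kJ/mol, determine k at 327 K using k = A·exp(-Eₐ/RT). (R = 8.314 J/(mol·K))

1.17e+04 s⁻¹

Step 1: Use the Arrhenius equation: k = A × exp(-Eₐ/RT)
Step 2: Convert Eₐ to J/mol: 49.4 kJ/mol = 49400 J/mol
Step 3: Calculate the exponent: -Eₐ/(RT) = -49400/(8.314 × 327) = -18.17060
Step 4: k = 9.09e+11 × exp(-18.17060)
Step 5: k = 9.09e+11 × 1.28413e-08 = 1.1673e+04 s⁻¹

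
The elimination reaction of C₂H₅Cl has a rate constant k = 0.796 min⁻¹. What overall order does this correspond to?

first order (1)

Step 1: The units of k for an nth-order reaction are (concentration)^(1-n)·(time)⁻¹.
Step 2: Here k has units min⁻¹, so the concentration exponent is 0.
Step 3: 1 - n = 0 ⇒ n = 1. The reaction is first order.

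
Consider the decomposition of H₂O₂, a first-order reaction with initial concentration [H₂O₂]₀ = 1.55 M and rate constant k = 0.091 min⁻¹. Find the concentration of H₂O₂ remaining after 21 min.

0.2293 M

Step 1: For a first-order reaction: [H₂O₂] = [H₂O₂]₀ × e^(-kt)
Step 2: [H₂O₂] = 1.55 × e^(-0.091 × 21)
Step 3: [H₂O₂] = 1.55 × e^(-1.911)
Step 4: [H₂O₂] = 1.55 × 0.147932 = 0.2293 M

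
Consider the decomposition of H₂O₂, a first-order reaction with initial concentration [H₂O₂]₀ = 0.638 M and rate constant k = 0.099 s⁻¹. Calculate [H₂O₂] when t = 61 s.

0.001521 M

Step 1: For a first-order reaction: [H₂O₂] = [H₂O₂]₀ × e^(-kt)
Step 2: [H₂O₂] = 0.638 × e^(-0.099 × 61)
Step 3: [H₂O₂] = 0.638 × e^(-6.039)
Step 4: [H₂O₂] = 0.638 × 0.00238394 = 0.001521 M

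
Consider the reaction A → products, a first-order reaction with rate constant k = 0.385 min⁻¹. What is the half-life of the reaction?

1.8 min

Step 1: For a first-order reaction, t₁/₂ = ln(2)/k
Step 2: t₁/₂ = ln(2)/0.385
Step 3: t₁/₂ = 0.6931/0.385 = 1.8 min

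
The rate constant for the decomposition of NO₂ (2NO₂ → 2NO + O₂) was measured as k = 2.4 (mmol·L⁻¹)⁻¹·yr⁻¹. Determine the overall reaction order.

second order (2)

Step 1: The units of k for an nth-order reaction are (concentration)^(1-n)·(time)⁻¹.
Step 2: Here k has units (mmol·L⁻¹)⁻¹·yr⁻¹, so the concentration exponent is -1.
Step 3: 1 - n = -1 ⇒ n = 2. The reaction is second order.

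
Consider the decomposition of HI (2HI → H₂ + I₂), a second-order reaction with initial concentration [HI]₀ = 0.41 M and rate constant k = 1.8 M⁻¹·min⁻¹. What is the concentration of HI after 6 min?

0.07553 M

Step 1: For a second-order reaction: 1/[HI] = 1/[HI]₀ + kt
Step 2: 1/[HI] = 1/0.41 + 1.8 × 6
Step 3: 1/[HI] = 2.439 + 10.8 = 13.24
Step 4: [HI] = 1/13.24 = 0.07553 M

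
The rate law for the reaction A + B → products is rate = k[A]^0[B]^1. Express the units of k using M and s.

s⁻¹

Step 1: Overall order = 0 + 1 = 1.
Step 2: rate has units M·s⁻¹; [A]^0[B]^1 has units M^1.
Step 3: k = rate/([A]^0[B]^1), so units of k = M^(1-1)·s⁻¹ = s⁻¹.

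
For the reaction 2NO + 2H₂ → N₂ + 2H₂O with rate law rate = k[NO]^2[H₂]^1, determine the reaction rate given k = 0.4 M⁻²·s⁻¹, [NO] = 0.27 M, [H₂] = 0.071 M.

0.00207 M/s

Step 1: The rate law is rate = k[NO]^2[H₂]^1
Step 2: Substitute: rate = 0.4 × (0.27)^2 × (0.071)^1
Step 3: rate = 0.4 × 0.0729 × 0.071 = 0.00207036 M/s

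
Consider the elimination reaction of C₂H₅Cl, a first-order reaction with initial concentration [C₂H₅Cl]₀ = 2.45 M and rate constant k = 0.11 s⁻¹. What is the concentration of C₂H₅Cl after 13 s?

0.5863 M

Step 1: For a first-order reaction: [C₂H₅Cl] = [C₂H₅Cl]₀ × e^(-kt)
Step 2: [C₂H₅Cl] = 2.45 × e^(-0.11 × 13)
Step 3: [C₂H₅Cl] = 2.45 × e^(-1.43)
Step 4: [C₂H₅Cl] = 2.45 × 0.239309 = 0.5863 M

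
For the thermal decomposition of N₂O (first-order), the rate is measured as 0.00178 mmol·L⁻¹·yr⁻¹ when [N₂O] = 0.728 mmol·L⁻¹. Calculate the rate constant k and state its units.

0.002445 yr⁻¹

Step 1: rate = k[N₂O]^1, so k = rate / [N₂O]^1.
Step 2: k = 0.00178 / (0.728)^1 = 0.00178 / 0.728.
Step 3: k = 0.002445 yr⁻¹.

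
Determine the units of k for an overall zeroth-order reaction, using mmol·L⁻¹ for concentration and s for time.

mmol·L⁻¹·s⁻¹

Step 1: For overall order n, rate = k × (concentration)^n.
Step 2: Rate has units mmol·L⁻¹·s⁻¹; concentration term has units (mmol·L⁻¹)^0.
Step 3: k = rate / (concentration)^n, so units of k = (mmol·L⁻¹)^(1-0)·s⁻¹ = mmol·L⁻¹·s⁻¹.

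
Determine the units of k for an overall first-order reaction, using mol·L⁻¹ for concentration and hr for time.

hr⁻¹

Step 1: For overall order n, rate = k × (concentration)^n.
Step 2: Rate has units mol·L⁻¹·hr⁻¹; concentration term has units (mol·L⁻¹)^1.
Step 3: k = rate / (concentration)^n, so units of k = (mol·L⁻¹)^(1-1)·hr⁻¹ = hr⁻¹.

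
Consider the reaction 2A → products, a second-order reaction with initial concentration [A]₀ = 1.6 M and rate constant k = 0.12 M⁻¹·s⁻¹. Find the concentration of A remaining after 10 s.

0.5479 M

Step 1: For a second-order reaction: 1/[A] = 1/[A]₀ + kt
Step 2: 1/[A] = 1/1.6 + 0.12 × 10
Step 3: 1/[A] = 0.625 + 1.2 = 1.825
Step 4: [A] = 1/1.825 = 0.5479 M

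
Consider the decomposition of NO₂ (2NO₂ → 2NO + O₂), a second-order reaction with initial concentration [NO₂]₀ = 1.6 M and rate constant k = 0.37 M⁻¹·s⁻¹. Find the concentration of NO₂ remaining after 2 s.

0.7326 M

Step 1: For a second-order reaction: 1/[NO₂] = 1/[NO₂]₀ + kt
Step 2: 1/[NO₂] = 1/1.6 + 0.37 × 2
Step 3: 1/[NO₂] = 0.625 + 0.74 = 1.365
Step 4: [NO₂] = 1/1.365 = 0.7326 M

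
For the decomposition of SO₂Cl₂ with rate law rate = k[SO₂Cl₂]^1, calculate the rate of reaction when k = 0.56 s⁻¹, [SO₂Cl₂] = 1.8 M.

1.008 M/s

Step 1: Identify the rate law: rate = k[SO₂Cl₂]^1
Step 2: Substitute values: rate = 0.56 × (1.8)^1
Step 3: Calculate: rate = 0.56 × 1.8 = 1.008 M/s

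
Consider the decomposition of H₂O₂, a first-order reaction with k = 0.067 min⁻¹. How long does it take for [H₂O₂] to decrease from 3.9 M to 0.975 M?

20.69 min

Step 1: For first-order: t = ln([H₂O₂]₀/[H₂O₂])/k
Step 2: t = ln(3.9/0.975)/0.067
Step 3: t = ln(4)/0.067
Step 4: t = 1.386/0.067 = 20.69 min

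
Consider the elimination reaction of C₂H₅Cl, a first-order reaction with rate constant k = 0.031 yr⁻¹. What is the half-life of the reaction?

22.36 yr

Step 1: For a first-order reaction, t₁/₂ = ln(2)/k
Step 2: t₁/₂ = ln(2)/0.031
Step 3: t₁/₂ = 0.6931/0.031 = 22.36 yr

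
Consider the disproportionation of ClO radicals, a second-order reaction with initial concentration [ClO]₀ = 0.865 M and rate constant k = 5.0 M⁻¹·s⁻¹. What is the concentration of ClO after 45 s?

0.004422 M

Step 1: For a second-order reaction: 1/[ClO] = 1/[ClO]₀ + kt
Step 2: 1/[ClO] = 1/0.865 + 5.0 × 45
Step 3: 1/[ClO] = 1.156 + 225 = 226.2
Step 4: [ClO] = 1/226.2 = 0.004422 M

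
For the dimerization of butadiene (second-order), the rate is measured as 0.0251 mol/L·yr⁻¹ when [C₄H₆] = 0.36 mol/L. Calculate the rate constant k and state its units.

0.1937 (mol/L)⁻¹·yr⁻¹

Step 1: rate = k[C₄H₆]^2, so k = rate / [C₄H₆]^2.
Step 2: k = 0.0251 / (0.36)^2 = 0.0251 / 0.1296.
Step 3: k = 0.1937 (mol/L)⁻¹·yr⁻¹.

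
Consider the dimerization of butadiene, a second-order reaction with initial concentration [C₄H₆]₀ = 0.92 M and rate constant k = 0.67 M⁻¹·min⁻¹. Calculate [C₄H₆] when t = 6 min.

0.1958 M

Step 1: For a second-order reaction: 1/[C₄H₆] = 1/[C₄H₆]₀ + kt
Step 2: 1/[C₄H₆] = 1/0.92 + 0.67 × 6
Step 3: 1/[C₄H₆] = 1.087 + 4.02 = 5.107
Step 4: [C₄H₆] = 1/5.107 = 0.1958 M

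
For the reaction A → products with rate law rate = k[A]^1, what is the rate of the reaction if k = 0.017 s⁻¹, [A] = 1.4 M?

0.0238 M/s

Step 1: Identify the rate law: rate = k[A]^1
Step 2: Substitute values: rate = 0.017 × (1.4)^1
Step 3: Calculate: rate = 0.017 × 1.4 = 0.0238 M/s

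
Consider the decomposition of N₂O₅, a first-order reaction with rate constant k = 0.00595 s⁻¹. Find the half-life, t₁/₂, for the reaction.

116.5 s

Step 1: For a first-order reaction, t₁/₂ = ln(2)/k
Step 2: t₁/₂ = ln(2)/0.00595
Step 3: t₁/₂ = 0.6931/0.00595 = 116.5 s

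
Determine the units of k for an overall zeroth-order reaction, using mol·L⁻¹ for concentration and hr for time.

mol·L⁻¹·hr⁻¹

Step 1: For overall order n, rate = k × (concentration)^n.
Step 2: Rate has units mol·L⁻¹·hr⁻¹; concentration term has units (mol·L⁻¹)^0.
Step 3: k = rate / (concentration)^n, so units of k = (mol·L⁻¹)^(1-0)·hr⁻¹ = mol·L⁻¹·hr⁻¹.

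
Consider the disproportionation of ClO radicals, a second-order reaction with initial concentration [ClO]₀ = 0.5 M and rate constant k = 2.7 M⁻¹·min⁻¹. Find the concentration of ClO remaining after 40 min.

0.009091 M

Step 1: For a second-order reaction: 1/[ClO] = 1/[ClO]₀ + kt
Step 2: 1/[ClO] = 1/0.5 + 2.7 × 40
Step 3: 1/[ClO] = 2 + 108 = 110
Step 4: [ClO] = 1/110 = 0.009091 M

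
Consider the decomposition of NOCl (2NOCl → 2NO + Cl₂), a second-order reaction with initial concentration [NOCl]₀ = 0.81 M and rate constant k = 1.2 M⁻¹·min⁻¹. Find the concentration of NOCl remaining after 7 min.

0.1038 M

Step 1: For a second-order reaction: 1/[NOCl] = 1/[NOCl]₀ + kt
Step 2: 1/[NOCl] = 1/0.81 + 1.2 × 7
Step 3: 1/[NOCl] = 1.235 + 8.4 = 9.635
Step 4: [NOCl] = 1/9.635 = 0.1038 M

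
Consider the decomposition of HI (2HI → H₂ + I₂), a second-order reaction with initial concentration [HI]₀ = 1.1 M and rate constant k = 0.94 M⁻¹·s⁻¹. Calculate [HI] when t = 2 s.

0.3585 M

Step 1: For a second-order reaction: 1/[HI] = 1/[HI]₀ + kt
Step 2: 1/[HI] = 1/1.1 + 0.94 × 2
Step 3: 1/[HI] = 0.9091 + 1.88 = 2.789
Step 4: [HI] = 1/2.789 = 0.3585 M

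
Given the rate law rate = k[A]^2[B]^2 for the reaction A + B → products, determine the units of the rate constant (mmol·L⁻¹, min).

(mmol·L⁻¹)⁻³·min⁻¹

Step 1: Overall order = 2 + 2 = 4.
Step 2: rate has units mmol·L⁻¹·min⁻¹; [A]^2[B]^2 has units (mmol·L⁻¹)^4.
Step 3: k = rate/([A]^2[B]^2), so units of k = (mmol·L⁻¹)^(1-4)·min⁻¹ = (mmol·L⁻¹)⁻³·min⁻¹.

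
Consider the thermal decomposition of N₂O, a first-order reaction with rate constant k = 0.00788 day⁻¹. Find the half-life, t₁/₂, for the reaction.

87.96 day

Step 1: For a first-order reaction, t₁/₂ = ln(2)/k
Step 2: t₁/₂ = ln(2)/0.00788
Step 3: t₁/₂ = 0.6931/0.00788 = 87.96 day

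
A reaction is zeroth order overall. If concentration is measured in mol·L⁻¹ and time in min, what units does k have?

mol·L⁻¹·min⁻¹

Step 1: For overall order n, rate = k × (concentration)^n.
Step 2: Rate has units mol·L⁻¹·min⁻¹; concentration term has units (mol·L⁻¹)^0.
Step 3: k = rate / (concentration)^n, so units of k = (mol·L⁻¹)^(1-0)·min⁻¹ = mol·L⁻¹·min⁻¹.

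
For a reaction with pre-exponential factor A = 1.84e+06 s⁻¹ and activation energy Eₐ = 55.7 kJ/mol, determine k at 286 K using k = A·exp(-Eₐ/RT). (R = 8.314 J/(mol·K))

1.23e-04 s⁻¹

Step 1: Use the Arrhenius equation: k = A × exp(-Eₐ/RT)
Step 2: Convert Eₐ to J/mol: 55.7 kJ/mol = 55700 J/mol
Step 3: Calculate the exponent: -Eₐ/(RT) = -55700/(8.314 × 286) = -23.42498
Step 4: k = 1.84e+06 × exp(-23.42498)
Step 5: k = 1.84e+06 × 6.70904e-11 = 1.2345e-04 s⁻¹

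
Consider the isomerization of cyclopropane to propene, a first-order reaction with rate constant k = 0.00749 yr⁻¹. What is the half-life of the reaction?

92.54 yr

Step 1: For a first-order reaction, t₁/₂ = ln(2)/k
Step 2: t₁/₂ = ln(2)/0.00749
Step 3: t₁/₂ = 0.6931/0.00749 = 92.54 yr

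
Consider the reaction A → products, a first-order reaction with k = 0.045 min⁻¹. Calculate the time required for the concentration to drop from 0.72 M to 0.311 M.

18.65 min

Step 1: For first-order: t = ln([A]₀/[A])/k
Step 2: t = ln(0.72/0.311)/0.045
Step 3: t = ln(2.315)/0.045
Step 4: t = 0.8395/0.045 = 18.65 min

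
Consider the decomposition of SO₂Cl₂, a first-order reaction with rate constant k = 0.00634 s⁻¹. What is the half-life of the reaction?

109.3 s

Step 1: For a first-order reaction, t₁/₂ = ln(2)/k
Step 2: t₁/₂ = ln(2)/0.00634
Step 3: t₁/₂ = 0.6931/0.00634 = 109.3 s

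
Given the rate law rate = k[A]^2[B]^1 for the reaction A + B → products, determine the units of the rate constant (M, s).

M⁻²·s⁻¹

Step 1: Overall order = 2 + 1 = 3.
Step 2: rate has units M·s⁻¹; [A]^2[B]^1 has units M^3.
Step 3: k = rate/([A]^2[B]^1), so units of k = M^(1-3)·s⁻¹ = M⁻²·s⁻¹.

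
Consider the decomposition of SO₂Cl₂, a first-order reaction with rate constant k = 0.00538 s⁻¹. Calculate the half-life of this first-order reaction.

128.8 s

Step 1: For a first-order reaction, t₁/₂ = ln(2)/k
Step 2: t₁/₂ = ln(2)/0.00538
Step 3: t₁/₂ = 0.6931/0.00538 = 128.8 s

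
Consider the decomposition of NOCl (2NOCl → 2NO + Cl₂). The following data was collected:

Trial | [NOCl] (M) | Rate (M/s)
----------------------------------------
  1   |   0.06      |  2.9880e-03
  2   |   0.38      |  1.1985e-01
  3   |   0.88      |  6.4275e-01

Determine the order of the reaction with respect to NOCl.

second order (2)

Step 1: Compare trials to find order n where rate₂/rate₁ = ([NOCl]₂/[NOCl]₁)^n
Step 2: rate₂/rate₁ = 1.1985e-01/2.9880e-03 = 40.11
Step 3: [NOCl]₂/[NOCl]₁ = 0.38/0.06 = 6.333
Step 4: n = ln(40.11)/ln(6.333) = 2.00 ≈ 2
Step 5: The reaction is second order in NOCl.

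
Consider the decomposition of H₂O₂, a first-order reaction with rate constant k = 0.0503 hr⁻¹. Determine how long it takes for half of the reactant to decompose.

13.78 hr

Step 1: For a first-order reaction, t₁/₂ = ln(2)/k
Step 2: t₁/₂ = ln(2)/0.0503
Step 3: t₁/₂ = 0.6931/0.0503 = 13.78 hr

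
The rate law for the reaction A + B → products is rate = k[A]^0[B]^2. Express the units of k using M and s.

M⁻¹·s⁻¹

Step 1: Overall order = 0 + 2 = 2.
Step 2: rate has units M·s⁻¹; [A]^0[B]^2 has units M^2.
Step 3: k = rate/([A]^0[B]^2), so units of k = M^(1-2)·s⁻¹ = M⁻¹·s⁻¹.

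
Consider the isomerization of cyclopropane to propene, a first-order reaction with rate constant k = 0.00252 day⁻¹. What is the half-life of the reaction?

275.1 day

Step 1: For a first-order reaction, t₁/₂ = ln(2)/k
Step 2: t₁/₂ = ln(2)/0.00252
Step 3: t₁/₂ = 0.6931/0.00252 = 275.1 day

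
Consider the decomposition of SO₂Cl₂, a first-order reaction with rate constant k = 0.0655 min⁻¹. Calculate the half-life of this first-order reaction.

10.58 min

Step 1: For a first-order reaction, t₁/₂ = ln(2)/k
Step 2: t₁/₂ = ln(2)/0.0655
Step 3: t₁/₂ = 0.6931/0.0655 = 10.58 min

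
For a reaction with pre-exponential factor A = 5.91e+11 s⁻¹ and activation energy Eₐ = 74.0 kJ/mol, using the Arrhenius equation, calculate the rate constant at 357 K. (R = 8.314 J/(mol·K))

8.79e+00 s⁻¹

Step 1: Use the Arrhenius equation: k = A × exp(-Eₐ/RT)
Step 2: Convert Eₐ to J/mol: 74.0 kJ/mol = 74000 J/mol
Step 3: Calculate the exponent: -Eₐ/(RT) = -74000/(8.314 × 357) = -24.93179
Step 4: k = 5.91e+11 × exp(-24.93179)
Step 5: k = 5.91e+11 × 1.48683e-11 = 8.7872e+00 s⁻¹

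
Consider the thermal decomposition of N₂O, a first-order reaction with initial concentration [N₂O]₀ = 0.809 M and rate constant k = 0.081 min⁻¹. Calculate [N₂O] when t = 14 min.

0.2603 M

Step 1: For a first-order reaction: [N₂O] = [N₂O]₀ × e^(-kt)
Step 2: [N₂O] = 0.809 × e^(-0.081 × 14)
Step 3: [N₂O] = 0.809 × e^(-1.134)
Step 4: [N₂O] = 0.809 × 0.321744 = 0.2603 M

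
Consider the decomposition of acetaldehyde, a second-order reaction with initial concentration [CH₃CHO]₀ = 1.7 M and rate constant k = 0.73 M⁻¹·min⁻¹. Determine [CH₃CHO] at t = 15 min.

0.08667 M

Step 1: For a second-order reaction: 1/[CH₃CHO] = 1/[CH₃CHO]₀ + kt
Step 2: 1/[CH₃CHO] = 1/1.7 + 0.73 × 15
Step 3: 1/[CH₃CHO] = 0.5882 + 10.95 = 11.54
Step 4: [CH₃CHO] = 1/11.54 = 0.08667 M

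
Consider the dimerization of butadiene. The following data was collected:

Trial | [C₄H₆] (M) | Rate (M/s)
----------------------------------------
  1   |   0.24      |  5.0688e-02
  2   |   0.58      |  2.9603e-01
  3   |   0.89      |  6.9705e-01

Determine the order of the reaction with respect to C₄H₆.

second order (2)

Step 1: Compare trials to find order n where rate₂/rate₁ = ([C₄H₆]₂/[C₄H₆]₁)^n
Step 2: rate₂/rate₁ = 2.9603e-01/5.0688e-02 = 5.84
Step 3: [C₄H₆]₂/[C₄H₆]₁ = 0.58/0.24 = 2.417
Step 4: n = ln(5.84)/ln(2.417) = 2.00 ≈ 2
Step 5: The reaction is second order in C₄H₆.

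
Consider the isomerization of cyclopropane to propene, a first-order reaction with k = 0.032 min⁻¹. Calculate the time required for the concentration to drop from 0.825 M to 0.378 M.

24.39 min

Step 1: For first-order: t = ln([cyclopropane]₀/[cyclopropane])/k
Step 2: t = ln(0.825/0.378)/0.032
Step 3: t = ln(2.183)/0.032
Step 4: t = 0.7805/0.032 = 24.39 min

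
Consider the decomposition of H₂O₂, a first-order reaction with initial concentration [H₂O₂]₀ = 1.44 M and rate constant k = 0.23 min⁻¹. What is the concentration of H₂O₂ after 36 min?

0.0003651 M

Step 1: For a first-order reaction: [H₂O₂] = [H₂O₂]₀ × e^(-kt)
Step 2: [H₂O₂] = 1.44 × e^(-0.23 × 36)
Step 3: [H₂O₂] = 1.44 × e^(-8.28)
Step 4: [H₂O₂] = 1.44 × 0.000253537 = 0.0003651 M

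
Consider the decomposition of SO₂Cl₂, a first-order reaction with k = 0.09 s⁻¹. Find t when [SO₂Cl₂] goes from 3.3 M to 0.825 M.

15.4 s

Step 1: For first-order: t = ln([SO₂Cl₂]₀/[SO₂Cl₂])/k
Step 2: t = ln(3.3/0.825)/0.09
Step 3: t = ln(4)/0.09
Step 4: t = 1.386/0.09 = 15.4 s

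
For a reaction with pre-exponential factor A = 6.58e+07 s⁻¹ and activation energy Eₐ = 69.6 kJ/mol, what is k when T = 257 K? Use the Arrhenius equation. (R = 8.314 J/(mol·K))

4.70e-07 s⁻¹

Step 1: Use the Arrhenius equation: k = A × exp(-Eₐ/RT)
Step 2: Convert Eₐ to J/mol: 69.6 kJ/mol = 69600 J/mol
Step 3: Calculate the exponent: -Eₐ/(RT) = -69600/(8.314 × 257) = -32.57363
Step 4: k = 6.58e+07 × exp(-32.57363)
Step 5: k = 6.58e+07 × 7.13596e-15 = 4.6955e-07 s⁻¹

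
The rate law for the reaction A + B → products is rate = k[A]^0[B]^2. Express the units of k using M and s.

M⁻¹·s⁻¹

Step 1: Overall order = 0 + 2 = 2.
Step 2: rate has units M·s⁻¹; [A]^0[B]^2 has units M^2.
Step 3: k = rate/([A]^0[B]^2), so units of k = M^(1-2)·s⁻¹ = M⁻¹·s⁻¹.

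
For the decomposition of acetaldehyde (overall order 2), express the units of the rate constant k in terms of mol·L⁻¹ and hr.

(mol·L⁻¹)⁻¹·hr⁻¹

Step 1: For overall order n, rate = k × (concentration)^n.
Step 2: Rate has units mol·L⁻¹·hr⁻¹; concentration term has units (mol·L⁻¹)^2.
Step 3: k = rate / (concentration)^n, so units of k = (mol·L⁻¹)^(1-2)·hr⁻¹ = (mol·L⁻¹)⁻¹·hr⁻¹.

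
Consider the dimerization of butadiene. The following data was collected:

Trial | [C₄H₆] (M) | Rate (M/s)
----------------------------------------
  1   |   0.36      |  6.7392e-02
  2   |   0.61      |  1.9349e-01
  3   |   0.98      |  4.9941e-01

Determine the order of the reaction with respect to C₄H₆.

second order (2)

Step 1: Compare trials to find order n where rate₂/rate₁ = ([C₄H₆]₂/[C₄H₆]₁)^n
Step 2: rate₂/rate₁ = 1.9349e-01/6.7392e-02 = 2.871
Step 3: [C₄H₆]₂/[C₄H₆]₁ = 0.61/0.36 = 1.694
Step 4: n = ln(2.871)/ln(1.694) = 2.00 ≈ 2
Step 5: The reaction is second order in C₄H₆.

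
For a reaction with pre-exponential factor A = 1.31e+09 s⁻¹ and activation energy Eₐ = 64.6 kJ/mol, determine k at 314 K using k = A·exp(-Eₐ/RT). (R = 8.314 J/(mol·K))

2.35e-02 s⁻¹

Step 1: Use the Arrhenius equation: k = A × exp(-Eₐ/RT)
Step 2: Convert Eₐ to J/mol: 64.6 kJ/mol = 64600 J/mol
Step 3: Calculate the exponent: -Eₐ/(RT) = -64600/(8.314 × 314) = -24.74531
Step 4: k = 1.31e+09 × exp(-24.74531)
Step 5: k = 1.31e+09 × 1.79163e-11 = 2.3470e-02 s⁻¹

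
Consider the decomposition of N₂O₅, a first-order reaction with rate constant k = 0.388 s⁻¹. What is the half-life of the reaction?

1.786 s

Step 1: For a first-order reaction, t₁/₂ = ln(2)/k
Step 2: t₁/₂ = ln(2)/0.388
Step 3: t₁/₂ = 0.6931/0.388 = 1.786 s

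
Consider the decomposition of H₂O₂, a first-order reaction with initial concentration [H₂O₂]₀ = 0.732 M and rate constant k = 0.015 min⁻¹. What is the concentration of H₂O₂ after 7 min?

0.659 M

Step 1: For a first-order reaction: [H₂O₂] = [H₂O₂]₀ × e^(-kt)
Step 2: [H₂O₂] = 0.732 × e^(-0.015 × 7)
Step 3: [H₂O₂] = 0.732 × e^(-0.105)
Step 4: [H₂O₂] = 0.732 × 0.900325 = 0.659 M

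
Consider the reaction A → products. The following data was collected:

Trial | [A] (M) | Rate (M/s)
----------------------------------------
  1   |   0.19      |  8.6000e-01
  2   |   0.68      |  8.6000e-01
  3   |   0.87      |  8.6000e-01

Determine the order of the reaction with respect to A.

zeroth order (0)

Step 1: Compare trials - when concentration changes, rate stays constant.
Step 2: rate₂/rate₁ = 8.6000e-01/8.6000e-01 = 1
Step 3: [A]₂/[A]₁ = 0.68/0.19 = 3.579
Step 4: Since rate ratio ≈ (conc ratio)^0, the reaction is zeroth order.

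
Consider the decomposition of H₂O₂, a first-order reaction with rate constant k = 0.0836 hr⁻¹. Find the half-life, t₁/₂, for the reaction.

8.291 hr

Step 1: For a first-order reaction, t₁/₂ = ln(2)/k
Step 2: t₁/₂ = ln(2)/0.0836
Step 3: t₁/₂ = 0.6931/0.0836 = 8.291 hr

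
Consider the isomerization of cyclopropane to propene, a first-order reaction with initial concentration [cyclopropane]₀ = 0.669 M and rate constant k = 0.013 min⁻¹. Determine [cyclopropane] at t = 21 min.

0.5092 M

Step 1: For a first-order reaction: [cyclopropane] = [cyclopropane]₀ × e^(-kt)
Step 2: [cyclopropane] = 0.669 × e^(-0.013 × 21)
Step 3: [cyclopropane] = 0.669 × e^(-0.273)
Step 4: [cyclopropane] = 0.669 × 0.761093 = 0.5092 M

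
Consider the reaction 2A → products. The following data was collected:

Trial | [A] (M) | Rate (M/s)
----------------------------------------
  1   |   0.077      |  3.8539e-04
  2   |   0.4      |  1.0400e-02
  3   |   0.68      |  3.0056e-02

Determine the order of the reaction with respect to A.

second order (2)

Step 1: Compare trials to find order n where rate₂/rate₁ = ([A]₂/[A]₁)^n
Step 2: rate₂/rate₁ = 1.0400e-02/3.8539e-04 = 26.99
Step 3: [A]₂/[A]₁ = 0.4/0.077 = 5.195
Step 4: n = ln(26.99)/ln(5.195) = 2.00 ≈ 2
Step 5: The reaction is second order in A.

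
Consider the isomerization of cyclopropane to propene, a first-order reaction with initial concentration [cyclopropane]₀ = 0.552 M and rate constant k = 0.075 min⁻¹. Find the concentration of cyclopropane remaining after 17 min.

0.1542 M

Step 1: For a first-order reaction: [cyclopropane] = [cyclopropane]₀ × e^(-kt)
Step 2: [cyclopropane] = 0.552 × e^(-0.075 × 17)
Step 3: [cyclopropane] = 0.552 × e^(-1.275)
Step 4: [cyclopropane] = 0.552 × 0.279431 = 0.1542 M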